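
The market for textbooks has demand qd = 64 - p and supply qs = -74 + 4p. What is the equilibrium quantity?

q* = 36.4

Set qd = qs: 64 - p = -74 + 4p.
138 = 5p, so p* = 27.6.
q* = 64 − 1(27.6) = 36.4.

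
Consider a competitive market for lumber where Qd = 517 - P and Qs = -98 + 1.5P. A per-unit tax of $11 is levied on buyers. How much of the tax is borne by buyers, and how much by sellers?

Buyers bear $6.6, sellers bear $4.4

Pre-tax equilibrium: P* = 246, Q* = 271.
Tax on buyers shifts demand to Qd = 517 − 1(P + 11) = 506 - P.
506 - P = -98 + 1.5P gives seller price Ps = 241.6; buyers pay Pb = 241.6 + 11 = 252.6.
New quantity: Q = 517 − 1(252.6) = 264.4.
Buyer burden = 252.6 − 246 = 6.6; seller burden = 246 − 241.6 = 4.4.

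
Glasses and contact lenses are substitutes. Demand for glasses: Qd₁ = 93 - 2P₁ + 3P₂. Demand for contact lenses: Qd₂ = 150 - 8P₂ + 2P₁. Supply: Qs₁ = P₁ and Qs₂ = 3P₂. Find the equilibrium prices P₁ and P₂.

Market 1: 93 - 2P₁ + 3P₂ = P₁ → 3P₁ - 3P₂ = 93.
Market 2: 11P₂ - 2P₁ = 150.
Eliminating P₂: 11×(1) + 3×(2) gives 27P₁ = 1473, so P₁ = 491/9.
Back-substitute into (2): P₂ = (150 + 2×491/9) / 11 = 212/9.

P₁ = 491/9, P₂ = 212/9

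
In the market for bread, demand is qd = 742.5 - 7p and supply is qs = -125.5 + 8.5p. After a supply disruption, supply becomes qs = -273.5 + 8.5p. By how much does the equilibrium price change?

Δp = 296/31

Original equilibrium: p* = 56, q* = 350.5.
New equilibrium: 742.5 - 7p = -273.5 + 8.5p, so 1016 = 15.5p and p' = 2032/31; q' = 742.5 − 7(2032/31) = 17587/62.
Change in price: 2032/31 − 56 = 296/31.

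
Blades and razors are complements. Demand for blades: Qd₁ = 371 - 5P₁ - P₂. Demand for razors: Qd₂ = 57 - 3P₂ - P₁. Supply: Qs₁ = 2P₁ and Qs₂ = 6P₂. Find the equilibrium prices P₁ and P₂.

P₁ = 1641/31, P₂ = 14/31

Market 1: 371 - 5P₁ - P₂ = 2P₁ → 7P₁ + P₂ = 371.
Market 2: 9P₂ + P₁ = 57.
Eliminating P₂: 9×(1) − 1×(2) gives 62P₁ = 3282, so P₁ = 1641/31.
Back-substitute into (2): P₂ = (57 − 1×1641/31) / 9 = 14/31.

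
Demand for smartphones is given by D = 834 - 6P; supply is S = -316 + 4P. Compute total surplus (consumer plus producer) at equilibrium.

Equilibrium: 834 - 6P = -316 + 4P gives P* = 115, Q* = 144.
Demand choke price: P = 139; supply starts at P = 79.
CS = ½(139 − 115)(144) = 1728; PS = ½(115 − 79)(144) = 2592.

Total surplus = 4320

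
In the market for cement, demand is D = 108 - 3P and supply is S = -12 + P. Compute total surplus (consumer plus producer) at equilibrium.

Total surplus = 216

Equilibrium: 108 - 3P = -12 + P gives P* = 30, Q* = 18.
Demand choke price: P = 36; supply starts at P = 12.
CS = ½(36 − 30)(18) = 54; PS = ½(30 − 12)(18) = 162.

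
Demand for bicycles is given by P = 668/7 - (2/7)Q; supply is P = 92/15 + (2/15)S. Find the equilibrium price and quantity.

Set the two price expressions equal: 668/7 - (2/7)Q = 92/15 + (2/15)Q.
9376/105 = (44/105)Q, so Q* = 2344/11.
P* = 668/7 − (2/7)(2344/11) = 380/11.

P* = 380/11, Q* = 2344/11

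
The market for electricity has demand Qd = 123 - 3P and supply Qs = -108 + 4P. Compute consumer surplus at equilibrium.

Consumer surplus = 96

Equilibrium: 123 - 3P = -108 + 4P gives P* = 33, Q* = 24.
Demand choke price (Qd = 0): P = 41.
CS = ½(41 − 33)(24) = 96.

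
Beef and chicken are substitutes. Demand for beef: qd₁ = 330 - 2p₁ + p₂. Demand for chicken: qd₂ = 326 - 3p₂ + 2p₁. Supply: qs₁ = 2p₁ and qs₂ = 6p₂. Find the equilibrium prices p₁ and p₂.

Market 1: 330 - 2p₁ + p₂ = 2p₁ → 4p₁ - p₂ = 330.
Market 2: 9p₂ - 2p₁ = 326.
Eliminating p₂: 9×(1) + 1×(2) gives 34p₁ = 3296, so p₁ = 1648/17.
Back-substitute into (2): p₂ = (326 + 2×1648/17) / 9 = 982/17.

p₁ = 1648/17, p₂ = 982/17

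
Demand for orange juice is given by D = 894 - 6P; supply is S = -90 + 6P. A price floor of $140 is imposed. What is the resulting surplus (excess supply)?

Surplus = 696

Equilibrium price would be P* = 82, so the floor at 140 binds.
At P = 140: D = 54, S = 750.
Surplus = 750 − 54 = 696.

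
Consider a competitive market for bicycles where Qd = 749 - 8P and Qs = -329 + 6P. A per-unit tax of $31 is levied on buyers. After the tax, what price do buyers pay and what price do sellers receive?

Pre-tax equilibrium: P* = 77, Q* = 133.
Tax on buyers shifts demand to Qd = 749 − 8(P + 31) = 501 - 8P.
501 - 8P = -329 + 6P gives seller price Ps = 415/7; buyers pay Pb = 415/7 + 31 = 632/7.
New quantity: Q = 749 − 8(632/7) = 187/7.

Buyers pay 632/7, sellers receive 415/7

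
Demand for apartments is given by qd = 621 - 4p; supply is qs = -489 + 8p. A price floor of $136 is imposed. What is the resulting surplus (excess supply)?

Surplus = 522

Equilibrium price would be p* = 92.5, so the floor at 136 binds.
At p = 136: qd = 77, qs = 599.
Surplus = 599 − 77 = 522.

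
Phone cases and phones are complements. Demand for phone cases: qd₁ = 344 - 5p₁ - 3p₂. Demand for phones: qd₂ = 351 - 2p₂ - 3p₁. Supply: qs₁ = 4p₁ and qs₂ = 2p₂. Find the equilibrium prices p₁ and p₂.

Market 1: 344 - 5p₁ - 3p₂ = 4p₁ → 9p₁ + 3p₂ = 344.
Market 2: 4p₂ + 3p₁ = 351.
Eliminating p₂: 4×(1) − 3×(2) gives 27p₁ = 323, so p₁ = 323/27.
Back-substitute into (2): p₂ = (351 − 3×323/27) / 4 = 709/9.

p₁ = 323/27, p₂ = 709/9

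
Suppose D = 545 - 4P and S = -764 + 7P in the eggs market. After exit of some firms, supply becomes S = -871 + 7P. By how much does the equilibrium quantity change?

ΔQ = -428/11

Original equilibrium: P* = 119, Q* = 69.
New equilibrium: 545 - 4P = -871 + 7P, so 1416 = 11P and P' = 1416/11; Q' = 545 − 4(1416/11) = 331/11.
Change in quantity: 331/11 − 69 = -428/11.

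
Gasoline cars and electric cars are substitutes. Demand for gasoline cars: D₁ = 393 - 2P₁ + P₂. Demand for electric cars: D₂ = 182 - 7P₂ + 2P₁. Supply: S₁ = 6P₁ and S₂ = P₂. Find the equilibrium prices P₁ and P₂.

Market 1: 393 - 2P₁ + P₂ = 6P₁ → 8P₁ - P₂ = 393.
Market 2: 8P₂ - 2P₁ = 182.
Eliminating P₂: 8×(1) + 1×(2) gives 62P₁ = 3326, so P₁ = 1663/31.
Back-substitute into (2): P₂ = (182 + 2×1663/31) / 8 = 1121/31.

P₁ = 1663/31, P₂ = 1121/31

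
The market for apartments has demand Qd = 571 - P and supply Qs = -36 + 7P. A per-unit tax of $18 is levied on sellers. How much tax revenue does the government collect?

Pre-tax equilibrium: P* = 75.875, Q* = 495.125.
Tax on sellers shifts supply to Qs = -36 + 7(P − 18) = -162 + 7P.
571 - P = -162 + 7P gives buyer price Pb = 91.625; sellers receive Ps = 91.625 − 18 = 73.625.
New quantity: Q = 571 − 1(91.625) = 479.375.
Revenue = 18 × 479.375 = 8628.75.

Tax revenue = 8628.75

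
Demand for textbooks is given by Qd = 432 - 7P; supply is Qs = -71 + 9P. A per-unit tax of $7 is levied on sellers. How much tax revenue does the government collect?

Pre-tax equilibrium: P* = 31.4375, Q* = 211.9375.
Tax on sellers shifts supply to Qs = -71 + 9(P − 7) = -134 + 9P.
432 - 7P = -134 + 9P gives buyer price Pb = 35.375; sellers receive Ps = 35.375 − 7 = 28.375.
New quantity: Q = 432 − 7(35.375) = 184.375.
Revenue = 7 × 184.375 = 1290.625.

Tax revenue = 1290.625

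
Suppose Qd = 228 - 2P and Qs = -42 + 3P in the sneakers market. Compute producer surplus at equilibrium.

Equilibrium: 228 - 2P = -42 + 3P gives P* = 54, Q* = 120.
Supply starts at P = 14 (where Qs = 0).
PS = ½(54 − 14)(120) = 2400.

Producer surplus = 2400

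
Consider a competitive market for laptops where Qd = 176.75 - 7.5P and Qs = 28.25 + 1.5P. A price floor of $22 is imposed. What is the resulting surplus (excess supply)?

Surplus = 49.5

Equilibrium price would be P* = 16.5, so the floor at 22 binds.
At P = 22: Qd = 11.75, Qs = 61.25.
Surplus = 61.25 − 11.75 = 49.5.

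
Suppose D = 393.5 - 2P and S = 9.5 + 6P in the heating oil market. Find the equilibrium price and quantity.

P* = 48, Q* = 297.5

Set D = S: 393.5 - 2P = 9.5 + 6P.
384 = 8P, so P* = 48.
Q* = 393.5 − 2(48) = 297.5.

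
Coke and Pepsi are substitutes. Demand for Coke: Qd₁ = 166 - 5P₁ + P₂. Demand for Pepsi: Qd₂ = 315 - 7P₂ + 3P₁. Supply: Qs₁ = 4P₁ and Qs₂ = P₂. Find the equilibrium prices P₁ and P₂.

P₁ = 1643/69, P₂ = 1111/23

Market 1: 166 - 5P₁ + P₂ = 4P₁ → 9P₁ - P₂ = 166.
Market 2: 8P₂ - 3P₁ = 315.
Eliminating P₂: 8×(1) + 1×(2) gives 69P₁ = 1643, so P₁ = 1643/69.
Back-substitute into (2): P₂ = (315 + 3×1643/69) / 8 = 1111/23.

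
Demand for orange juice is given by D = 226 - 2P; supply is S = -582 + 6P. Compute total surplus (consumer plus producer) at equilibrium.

Equilibrium: 226 - 2P = -582 + 6P gives P* = 101, Q* = 24.
Demand choke price: P = 113; supply starts at P = 97.
CS = ½(113 − 101)(24) = 144; PS = ½(101 − 97)(24) = 48.

Total surplus = 192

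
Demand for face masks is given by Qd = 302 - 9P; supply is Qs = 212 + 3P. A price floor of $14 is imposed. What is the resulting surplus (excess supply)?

Surplus = 78

Equilibrium price would be P* = 7.5, so the floor at 14 binds.
At P = 14: Qd = 176, Qs = 254.
Surplus = 254 − 176 = 78.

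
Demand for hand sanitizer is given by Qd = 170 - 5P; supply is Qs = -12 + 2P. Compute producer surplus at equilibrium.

Producer surplus = 400

Equilibrium: 170 - 5P = -12 + 2P gives P* = 26, Q* = 40.
Supply starts at P = 6 (where Qs = 0).
PS = ½(26 − 6)(40) = 400.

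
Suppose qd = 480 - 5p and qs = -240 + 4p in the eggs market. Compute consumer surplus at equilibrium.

Consumer surplus = 640

Equilibrium: 480 - 5p = -240 + 4p gives p* = 80, q* = 80.
Demand choke price (qd = 0): p = 96.
CS = ½(96 − 80)(80) = 640.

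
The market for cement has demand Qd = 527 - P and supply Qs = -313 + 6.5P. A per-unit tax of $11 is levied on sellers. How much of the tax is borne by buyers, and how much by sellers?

Pre-tax equilibrium: P* = 112, Q* = 415.
Tax on sellers shifts supply to Qs = -313 + 6.5(P − 11) = -384.5 + 6.5P.
527 - P = -384.5 + 6.5P gives buyer price Pb = 1823/15; sellers receive Ps = 1823/15 − 11 = 1658/15.
New quantity: Q = 527 − 1(1823/15) = 6082/15.
Buyer burden = 1823/15 − 112 = 143/15; seller burden = 112 − 1658/15 = 22/15.

Buyers bear 143/15, sellers bear 22/15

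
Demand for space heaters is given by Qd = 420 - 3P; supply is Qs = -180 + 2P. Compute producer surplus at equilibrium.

Equilibrium: 420 - 3P = -180 + 2P gives P* = 120, Q* = 60.
Supply starts at P = 90 (where Qs = 0).
PS = ½(120 − 90)(60) = 900.

Producer surplus = 900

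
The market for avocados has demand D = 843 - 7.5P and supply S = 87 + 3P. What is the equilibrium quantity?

Set D = S: 843 - 7.5P = 87 + 3P.
756 = 10.5P, so P* = 72.
Q* = 843 − 7.5(72) = 303.

Q* = 303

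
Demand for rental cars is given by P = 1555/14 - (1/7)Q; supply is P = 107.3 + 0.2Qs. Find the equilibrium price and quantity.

Set the two price expressions equal: 1555/14 - (1/7)Q = 107.3 + 0.2Q.
132/35 = (12/35)Q, so Q* = 11.
P* = 1555/14 − (1/7)(11) = 109.5.

P* = 109.5, Q* = 11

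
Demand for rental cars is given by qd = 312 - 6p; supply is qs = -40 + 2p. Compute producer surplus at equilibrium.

Equilibrium: 312 - 6p = -40 + 2p gives p* = 44, q* = 48.
Supply starts at p = 20 (where qs = 0).
PS = ½(44 − 20)(48) = 576.

Producer surplus = 576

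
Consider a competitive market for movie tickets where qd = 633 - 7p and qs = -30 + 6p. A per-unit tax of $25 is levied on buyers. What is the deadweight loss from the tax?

Pre-tax equilibrium: p* = 51, q* = 276.
Tax on buyers shifts demand to qd = 633 − 7(p + 25) = 458 - 7p.
458 - 7p = -30 + 6p gives seller price ps = 488/13; buyers pay pb = 488/13 + 25 = 813/13.
New quantity: q = 633 − 7(813/13) = 2538/13.
DWL = ½ × 25 × (276 − 2538/13) = 13125/13.

Deadweight loss = 13125/13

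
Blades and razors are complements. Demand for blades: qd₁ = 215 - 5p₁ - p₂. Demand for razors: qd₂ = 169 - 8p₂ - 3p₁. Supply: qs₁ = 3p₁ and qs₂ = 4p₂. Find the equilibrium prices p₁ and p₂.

Market 1: 215 - 5p₁ - p₂ = 3p₁ → 8p₁ + p₂ = 215.
Market 2: 12p₂ + 3p₁ = 169.
Eliminating p₂: 12×(1) − 1×(2) gives 93p₁ = 2411, so p₁ = 2411/93.
Back-substitute into (2): p₂ = (169 − 3×2411/93) / 12 = 707/93.

p₁ = 2411/93, p₂ = 707/93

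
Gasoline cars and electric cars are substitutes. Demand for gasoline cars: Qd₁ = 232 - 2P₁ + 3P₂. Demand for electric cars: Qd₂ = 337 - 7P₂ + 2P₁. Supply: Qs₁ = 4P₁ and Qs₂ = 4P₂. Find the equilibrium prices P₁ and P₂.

P₁ = 3563/60, P₂ = 1243/30

Market 1: 232 - 2P₁ + 3P₂ = 4P₁ → 6P₁ - 3P₂ = 232.
Market 2: 11P₂ - 2P₁ = 337.
Eliminating P₂: 11×(1) + 3×(2) gives 60P₁ = 3563, so P₁ = 3563/60.
Back-substitute into (2): P₂ = (337 + 2×3563/60) / 11 = 1243/30.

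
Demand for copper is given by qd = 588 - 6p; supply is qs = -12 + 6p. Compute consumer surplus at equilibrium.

Consumer surplus = 6912

Equilibrium: 588 - 6p = -12 + 6p gives p* = 50, q* = 288.
Demand choke price (qd = 0): p = 98.
CS = ½(98 − 50)(288) = 6912.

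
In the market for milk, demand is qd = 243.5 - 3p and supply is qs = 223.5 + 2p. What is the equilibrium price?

Set qd = qs: 243.5 - 3p = 223.5 + 2p.
20 = 5p, so p* = 4.
q* = 243.5 − 3(4) = 231.5.

p* = 4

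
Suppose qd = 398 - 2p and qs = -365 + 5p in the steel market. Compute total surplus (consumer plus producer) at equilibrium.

Total surplus = 11340

Equilibrium: 398 - 2p = -365 + 5p gives p* = 109, q* = 180.
Demand choke price: p = 199; supply starts at p = 73.
CS = ½(199 − 109)(180) = 8100; PS = ½(109 − 73)(180) = 3240.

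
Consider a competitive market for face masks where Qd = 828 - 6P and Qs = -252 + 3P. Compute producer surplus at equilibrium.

Producer surplus = 1944

Equilibrium: 828 - 6P = -252 + 3P gives P* = 120, Q* = 108.
Supply starts at P = 84 (where Qs = 0).
PS = ½(120 − 84)(108) = 1944.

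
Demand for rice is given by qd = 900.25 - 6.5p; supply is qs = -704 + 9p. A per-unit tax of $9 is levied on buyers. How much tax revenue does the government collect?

Pre-tax equilibrium: p* = 103.5, q* = 227.5.
Tax on buyers shifts demand to qd = 900.25 − 6.5(p + 9) = 841.75 - 6.5p.
841.75 - 6.5p = -704 + 9p gives seller price ps = 6183/62; buyers pay pb = 6183/62 + 9 = 6741/62.
New quantity: q = 900.25 − 6.5(6741/62) = 11999/62.
Revenue = 9 × 11999/62 = 107991/62.

Tax revenue = 107991/62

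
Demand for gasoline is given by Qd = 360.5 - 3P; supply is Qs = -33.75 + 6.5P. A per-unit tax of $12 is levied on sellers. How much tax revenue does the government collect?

Pre-tax equilibrium: P* = 41.5, Q* = 236.
Tax on sellers shifts supply to Qs = -33.75 + 6.5(P − 12) = -111.75 + 6.5P.
360.5 - 3P = -111.75 + 6.5P gives buyer price Pb = 1889/38; sellers receive Ps = 1889/38 − 12 = 1433/38.
New quantity: Q = 360.5 − 3(1889/38) = 4016/19.
Revenue = 12 × 4016/19 = 48192/19.

Tax revenue = 48192/19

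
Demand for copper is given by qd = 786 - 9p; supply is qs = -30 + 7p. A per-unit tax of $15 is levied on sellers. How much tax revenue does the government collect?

Tax revenue = 4019.0625

Pre-tax equilibrium: p* = 51, q* = 327.
Tax on sellers shifts supply to qs = -30 + 7(p − 15) = -135 + 7p.
786 - 9p = -135 + 7p gives buyer price pb = 57.5625; sellers receive ps = 57.5625 − 15 = 42.5625.
New quantity: q = 786 − 9(57.5625) = 267.9375.
Revenue = 15 × 267.9375 = 4019.0625.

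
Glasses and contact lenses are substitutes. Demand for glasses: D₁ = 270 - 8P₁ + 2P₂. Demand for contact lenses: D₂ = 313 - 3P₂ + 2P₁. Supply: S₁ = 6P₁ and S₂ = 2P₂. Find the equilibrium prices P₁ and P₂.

Market 1: 270 - 8P₁ + 2P₂ = 6P₁ → 14P₁ - 2P₂ = 270.
Market 2: 5P₂ - 2P₁ = 313.
Eliminating P₂: 5×(1) + 2×(2) gives 66P₁ = 1976, so P₁ = 988/33.
Back-substitute into (2): P₂ = (313 + 2×988/33) / 5 = 2461/33.

P₁ = 988/33, P₂ = 2461/33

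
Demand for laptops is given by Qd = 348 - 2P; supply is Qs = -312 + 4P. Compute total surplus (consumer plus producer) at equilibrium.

Total surplus = 6144

Equilibrium: 348 - 2P = -312 + 4P gives P* = 110, Q* = 128.
Demand choke price: P = 174; supply starts at P = 78.
CS = ½(174 − 110)(128) = 4096; PS = ½(110 − 78)(128) = 2048.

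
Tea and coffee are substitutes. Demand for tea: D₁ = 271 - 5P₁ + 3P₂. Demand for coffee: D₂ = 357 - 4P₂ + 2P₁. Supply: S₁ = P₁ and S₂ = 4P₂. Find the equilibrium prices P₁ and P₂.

P₁ = 3239/42, P₂ = 1342/21

Market 1: 271 - 5P₁ + 3P₂ = P₁ → 6P₁ - 3P₂ = 271.
Market 2: 8P₂ - 2P₁ = 357.
Eliminating P₂: 8×(1) + 3×(2) gives 42P₁ = 3239, so P₁ = 3239/42.
Back-substitute into (2): P₂ = (357 + 2×3239/42) / 8 = 1342/21.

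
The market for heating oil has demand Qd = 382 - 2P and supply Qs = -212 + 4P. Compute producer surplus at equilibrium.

Producer surplus = 4232

Equilibrium: 382 - 2P = -212 + 4P gives P* = 99, Q* = 184.
Supply starts at P = 53 (where Qs = 0).
PS = ½(99 − 53)(184) = 4232.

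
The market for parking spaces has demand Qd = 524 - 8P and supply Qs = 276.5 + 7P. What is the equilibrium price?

P* = 16.5

Set Qd = Qs: 524 - 8P = 276.5 + 7P.
247.5 = 15P, so P* = 16.5.
Q* = 524 − 8(16.5) = 392.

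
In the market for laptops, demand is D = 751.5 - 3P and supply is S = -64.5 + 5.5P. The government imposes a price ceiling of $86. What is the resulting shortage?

Shortage = 85

Equilibrium price would be P* = 96, so the ceiling at 86 binds.
At P = 86: D = 751.5 − 3(86) = 493.5, S = -64.5 + 5.5(86) = 408.5.
Shortage = 493.5 − 408.5 = 85.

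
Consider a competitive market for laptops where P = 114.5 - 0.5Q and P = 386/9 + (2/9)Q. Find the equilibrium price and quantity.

P* = 844/13, Q* = 1289/13

Set the two price expressions equal: 114.5 - 0.5Q = 386/9 + (2/9)Q.
1289/18 = (13/18)Q, so Q* = 1289/13.
P* = 114.5 − (0.5)(1289/13) = 844/13.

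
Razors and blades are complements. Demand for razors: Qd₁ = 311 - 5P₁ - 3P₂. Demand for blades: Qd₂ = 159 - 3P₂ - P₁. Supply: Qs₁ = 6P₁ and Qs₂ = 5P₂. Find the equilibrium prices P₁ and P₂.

Market 1: 311 - 5P₁ - 3P₂ = 6P₁ → 11P₁ + 3P₂ = 311.
Market 2: 8P₂ + P₁ = 159.
Eliminating P₂: 8×(1) − 3×(2) gives 85P₁ = 2011, so P₁ = 2011/85.
Back-substitute into (2): P₂ = (159 − 1×2011/85) / 8 = 1438/85.

P₁ = 2011/85, P₂ = 1438/85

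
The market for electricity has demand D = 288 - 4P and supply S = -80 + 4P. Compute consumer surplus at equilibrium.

Consumer surplus = 1352

Equilibrium: 288 - 4P = -80 + 4P gives P* = 46, Q* = 104.
Demand choke price (D = 0): P = 72.
CS = ½(72 − 46)(104) = 1352.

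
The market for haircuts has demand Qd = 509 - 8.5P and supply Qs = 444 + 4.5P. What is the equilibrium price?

Set Qd = Qs: 509 - 8.5P = 444 + 4.5P.
65 = 13P, so P* = 5.
Q* = 509 − 8.5(5) = 466.5.

P* = 5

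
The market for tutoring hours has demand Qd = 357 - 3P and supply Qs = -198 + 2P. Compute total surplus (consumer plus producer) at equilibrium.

Equilibrium: 357 - 3P = -198 + 2P gives P* = 111, Q* = 24.
Demand choke price: P = 119; supply starts at P = 99.
CS = ½(119 − 111)(24) = 96; PS = ½(111 − 99)(24) = 144.

Total surplus = 240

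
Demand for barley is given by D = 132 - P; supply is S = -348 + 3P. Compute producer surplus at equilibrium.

Equilibrium: 132 - P = -348 + 3P gives P* = 120, Q* = 12.
Supply starts at P = 116 (where S = 0).
PS = ½(120 − 116)(12) = 24.

Producer surplus = 24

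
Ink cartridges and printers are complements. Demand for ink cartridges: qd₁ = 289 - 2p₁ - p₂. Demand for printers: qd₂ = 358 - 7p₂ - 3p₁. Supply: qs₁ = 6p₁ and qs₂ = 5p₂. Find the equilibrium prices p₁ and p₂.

Market 1: 289 - 2p₁ - p₂ = 6p₁ → 8p₁ + p₂ = 289.
Market 2: 12p₂ + 3p₁ = 358.
Eliminating p₂: 12×(1) − 1×(2) gives 93p₁ = 3110, so p₁ = 3110/93.
Back-substitute into (2): p₂ = (358 − 3×3110/93) / 12 = 1997/93.

p₁ = 3110/93, p₂ = 1997/93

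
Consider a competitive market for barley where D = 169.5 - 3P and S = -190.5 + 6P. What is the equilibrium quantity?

Set D = S: 169.5 - 3P = -190.5 + 6P.
360 = 9P, so P* = 40.
Q* = 169.5 − 3(40) = 49.5.

Q* = 49.5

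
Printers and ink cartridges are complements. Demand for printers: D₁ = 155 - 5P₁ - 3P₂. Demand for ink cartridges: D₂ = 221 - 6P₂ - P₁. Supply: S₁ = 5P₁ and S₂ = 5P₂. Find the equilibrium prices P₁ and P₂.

Market 1: 155 - 5P₁ - 3P₂ = 5P₁ → 10P₁ + 3P₂ = 155.
Market 2: 11P₂ + P₁ = 221.
Eliminating P₂: 11×(1) − 3×(2) gives 107P₁ = 1042, so P₁ = 1042/107.
Back-substitute into (2): P₂ = (221 − 1×1042/107) / 11 = 2055/107.

P₁ = 1042/107, P₂ = 2055/107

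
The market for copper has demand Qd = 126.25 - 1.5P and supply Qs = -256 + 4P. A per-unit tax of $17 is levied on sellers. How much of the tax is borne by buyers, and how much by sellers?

Buyers bear 136/11, sellers bear 51/11

Pre-tax equilibrium: P* = 69.5, Q* = 22.
Tax on sellers shifts supply to Qs = -256 + 4(P − 17) = -324 + 4P.
126.25 - 1.5P = -324 + 4P gives buyer price Pb = 1801/22; sellers receive Ps = 1801/22 − 17 = 1427/22.
New quantity: Q = 126.25 − 1.5(1801/22) = 38/11.
Buyer burden = 1801/22 − 69.5 = 136/11; seller burden = 69.5 − 1427/22 = 51/11.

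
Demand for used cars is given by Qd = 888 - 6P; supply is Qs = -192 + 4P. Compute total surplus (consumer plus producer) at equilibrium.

Equilibrium: 888 - 6P = -192 + 4P gives P* = 108, Q* = 240.
Demand choke price: P = 148; supply starts at P = 48.
CS = ½(148 − 108)(240) = 4800; PS = ½(108 − 48)(240) = 7200.

Total surplus = 12000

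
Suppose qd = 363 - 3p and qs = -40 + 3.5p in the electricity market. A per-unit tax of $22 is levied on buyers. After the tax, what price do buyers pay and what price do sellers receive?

Pre-tax equilibrium: p* = 62, q* = 177.
Tax on buyers shifts demand to qd = 363 − 3(p + 22) = 297 - 3p.
297 - 3p = -40 + 3.5p gives seller price ps = 674/13; buyers pay pb = 674/13 + 22 = 960/13.
New quantity: q = 363 − 3(960/13) = 1839/13.

Buyers pay 960/13, sellers receive 674/13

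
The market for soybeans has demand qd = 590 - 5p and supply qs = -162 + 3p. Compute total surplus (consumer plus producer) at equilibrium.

Total surplus = 3840

Equilibrium: 590 - 5p = -162 + 3p gives p* = 94, q* = 120.
Demand choke price: p = 118; supply starts at p = 54.
CS = ½(118 − 94)(120) = 1440; PS = ½(94 − 54)(120) = 2400.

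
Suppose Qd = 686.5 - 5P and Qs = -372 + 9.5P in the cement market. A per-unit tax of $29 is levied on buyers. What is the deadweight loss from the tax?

Deadweight loss = 1377.5

Pre-tax equilibrium: P* = 73, Q* = 321.5.
Tax on buyers shifts demand to Qd = 686.5 − 5(P + 29) = 541.5 - 5P.
541.5 - 5P = -372 + 9.5P gives seller price Ps = 63; buyers pay Pb = 63 + 29 = 92.
New quantity: Q = 686.5 − 5(92) = 226.5.
DWL = ½ × 29 × (321.5 − 226.5) = 1377.5.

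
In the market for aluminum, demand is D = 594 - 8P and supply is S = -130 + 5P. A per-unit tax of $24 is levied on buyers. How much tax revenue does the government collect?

Pre-tax equilibrium: P* = 724/13, Q* = 1930/13.
Tax on buyers shifts demand to D = 594 − 8(P + 24) = 402 - 8P.
402 - 8P = -130 + 5P gives seller price Ps = 532/13; buyers pay Pb = 532/13 + 24 = 844/13.
New quantity: Q = 594 − 8(844/13) = 970/13.
Revenue = 24 × 970/13 = 23280/13.

Tax revenue = 23280/13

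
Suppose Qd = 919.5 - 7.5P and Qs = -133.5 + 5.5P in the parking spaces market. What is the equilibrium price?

Set Qd = Qs: 919.5 - 7.5P = -133.5 + 5.5P.
1053 = 13P, so P* = 81.
Q* = 919.5 − 7.5(81) = 312.

P* = 81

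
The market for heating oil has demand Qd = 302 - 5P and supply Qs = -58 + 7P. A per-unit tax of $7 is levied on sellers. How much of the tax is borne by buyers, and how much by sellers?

Pre-tax equilibrium: P* = 30, Q* = 152.
Tax on sellers shifts supply to Qs = -58 + 7(P − 7) = -107 + 7P.
302 - 5P = -107 + 7P gives buyer price Pb = 409/12; sellers receive Ps = 409/12 − 7 = 325/12.
New quantity: Q = 302 − 5(409/12) = 1579/12.
Buyer burden = 409/12 − 30 = 49/12; seller burden = 30 − 325/12 = 35/12.

Buyers bear 49/12, sellers bear 35/12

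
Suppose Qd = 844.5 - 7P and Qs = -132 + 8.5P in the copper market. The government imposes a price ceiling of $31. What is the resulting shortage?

Shortage = 496

Equilibrium price would be P* = 63, so the ceiling at 31 binds.
At P = 31: Qd = 844.5 − 7(31) = 627.5, Qs = -132 + 8.5(31) = 131.5.
Shortage = 627.5 − 131.5 = 496.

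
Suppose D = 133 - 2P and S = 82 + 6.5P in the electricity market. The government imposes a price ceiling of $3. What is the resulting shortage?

Equilibrium price would be P* = 6, so the ceiling at 3 binds.
At P = 3: D = 133 − 2(3) = 127, S = 82 + 6.5(3) = 101.5.
Shortage = 127 − 101.5 = 25.5.

Shortage = 25.5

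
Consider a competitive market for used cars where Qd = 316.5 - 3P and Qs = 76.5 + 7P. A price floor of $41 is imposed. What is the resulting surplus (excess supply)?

Equilibrium price would be P* = 24, so the floor at 41 binds.
At P = 41: Qd = 193.5, Qs = 363.5.
Surplus = 363.5 − 193.5 = 170.

Surplus = 170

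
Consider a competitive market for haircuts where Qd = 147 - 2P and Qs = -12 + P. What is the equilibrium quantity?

Set Qd = Qs: 147 - 2P = -12 + P.
159 = 3P, so P* = 53.
Q* = 147 − 2(53) = 41.

Q* = 41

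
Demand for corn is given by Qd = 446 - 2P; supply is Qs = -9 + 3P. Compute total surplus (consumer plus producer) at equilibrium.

Total surplus = 29040

Equilibrium: 446 - 2P = -9 + 3P gives P* = 91, Q* = 264.
Demand choke price: P = 223; supply starts at P = 3.
CS = ½(223 − 91)(264) = 17424; PS = ½(91 − 3)(264) = 11616.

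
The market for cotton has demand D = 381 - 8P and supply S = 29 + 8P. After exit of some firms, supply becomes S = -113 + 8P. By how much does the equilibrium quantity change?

Original equilibrium: P* = 22, Q* = 205.
New equilibrium: 381 - 8P = -113 + 8P, so 494 = 16P and P' = 30.875; Q' = 381 − 8(30.875) = 134.
Change in quantity: 134 − 205 = -71.

ΔQ = -71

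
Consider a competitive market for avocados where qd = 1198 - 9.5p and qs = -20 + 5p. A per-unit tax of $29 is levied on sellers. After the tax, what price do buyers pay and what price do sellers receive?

Pre-tax equilibrium: p* = 84, q* = 400.
Tax on sellers shifts supply to qs = -20 + 5(p − 29) = -165 + 5p.
1198 - 9.5p = -165 + 5p gives buyer price pb = 94; sellers receive ps = 94 − 29 = 65.
New quantity: q = 1198 − 9.5(94) = 305.

Buyers pay $94, sellers receive $65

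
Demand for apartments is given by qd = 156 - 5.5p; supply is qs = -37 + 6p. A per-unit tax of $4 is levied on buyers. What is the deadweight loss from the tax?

Deadweight loss = 528/23

Pre-tax equilibrium: p* = 386/23, q* = 1465/23.
Tax on buyers shifts demand to qd = 156 − 5.5(p + 4) = 134 - 5.5p.
134 - 5.5p = -37 + 6p gives seller price ps = 342/23; buyers pay pb = 342/23 + 4 = 434/23.
New quantity: q = 156 − 5.5(434/23) = 1201/23.
DWL = ½ × 4 × (1465/23 − 1201/23) = 528/23.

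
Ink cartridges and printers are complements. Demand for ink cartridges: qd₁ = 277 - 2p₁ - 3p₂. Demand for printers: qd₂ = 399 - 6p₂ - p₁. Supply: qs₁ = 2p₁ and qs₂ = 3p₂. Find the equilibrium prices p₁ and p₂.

p₁ = 432/11, p₂ = 1319/33

Market 1: 277 - 2p₁ - 3p₂ = 2p₁ → 4p₁ + 3p₂ = 277.
Market 2: 9p₂ + p₁ = 399.
Eliminating p₂: 9×(1) − 3×(2) gives 33p₁ = 1296, so p₁ = 432/11.
Back-substitute into (2): p₂ = (399 − 1×432/11) / 9 = 1319/33.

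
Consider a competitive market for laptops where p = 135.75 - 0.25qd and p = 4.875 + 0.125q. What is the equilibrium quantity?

Set the two price expressions equal: 135.75 - 0.25q = 4.875 + 0.125q.
130.875 = 0.375q, so q* = 349.
p* = 135.75 − (0.25)(349) = 48.5.

q* = 349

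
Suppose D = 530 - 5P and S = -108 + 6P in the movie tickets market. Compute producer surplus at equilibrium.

Equilibrium: 530 - 5P = -108 + 6P gives P* = 58, Q* = 240.
Supply starts at P = 18 (where S = 0).
PS = ½(58 − 18)(240) = 4800.

Producer surplus = 4800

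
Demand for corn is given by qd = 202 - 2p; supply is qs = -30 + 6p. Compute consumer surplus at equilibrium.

Consumer surplus = 5184

Equilibrium: 202 - 2p = -30 + 6p gives p* = 29, q* = 144.
Demand choke price (qd = 0): p = 101.
CS = ½(101 − 29)(144) = 5184.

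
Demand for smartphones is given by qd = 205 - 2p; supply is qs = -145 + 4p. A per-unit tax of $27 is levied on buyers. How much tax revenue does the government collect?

Pre-tax equilibrium: p* = 175/3, q* = 265/3.
Tax on buyers shifts demand to qd = 205 − 2(p + 27) = 151 - 2p.
151 - 2p = -145 + 4p gives seller price ps = 148/3; buyers pay pb = 148/3 + 27 = 229/3.
New quantity: q = 205 − 2(229/3) = 157/3.
Revenue = 27 × 157/3 = 1413.

Tax revenue = 1413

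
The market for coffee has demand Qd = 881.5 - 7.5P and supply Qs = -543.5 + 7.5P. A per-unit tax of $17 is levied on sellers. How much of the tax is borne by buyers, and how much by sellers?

Buyers bear $8.5, sellers bear $8.5

Pre-tax equilibrium: P* = 95, Q* = 169.
Tax on sellers shifts supply to Qs = -543.5 + 7.5(P − 17) = -671 + 7.5P.
881.5 - 7.5P = -671 + 7.5P gives buyer price Pb = 103.5; sellers receive Ps = 103.5 − 17 = 86.5.
New quantity: Q = 881.5 − 7.5(103.5) = 105.25.
Buyer burden = 103.5 − 95 = 8.5; seller burden = 95 − 86.5 = 8.5.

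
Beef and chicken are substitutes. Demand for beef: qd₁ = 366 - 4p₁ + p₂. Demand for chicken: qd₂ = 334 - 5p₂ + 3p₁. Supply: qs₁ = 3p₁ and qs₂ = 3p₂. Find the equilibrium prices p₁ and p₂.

p₁ = 3262/53, p₂ = 3436/53

Market 1: 366 - 4p₁ + p₂ = 3p₁ → 7p₁ - p₂ = 366.
Market 2: 8p₂ - 3p₁ = 334.
Eliminating p₂: 8×(1) + 1×(2) gives 53p₁ = 3262, so p₁ = 3262/53.
Back-substitute into (2): p₂ = (334 + 3×3262/53) / 8 = 3436/53.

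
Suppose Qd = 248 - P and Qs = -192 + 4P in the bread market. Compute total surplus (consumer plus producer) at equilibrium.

Total surplus = 16000

Equilibrium: 248 - P = -192 + 4P gives P* = 88, Q* = 160.
Demand choke price: P = 248; supply starts at P = 48.
CS = ½(248 − 88)(160) = 12800; PS = ½(88 − 48)(160) = 3200.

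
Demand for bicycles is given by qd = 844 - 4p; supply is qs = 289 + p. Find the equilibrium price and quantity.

p* = 111, q* = 400

Set qd = qs: 844 - 4p = 289 + p.
555 = 5p, so p* = 111.
q* = 844 − 4(111) = 400.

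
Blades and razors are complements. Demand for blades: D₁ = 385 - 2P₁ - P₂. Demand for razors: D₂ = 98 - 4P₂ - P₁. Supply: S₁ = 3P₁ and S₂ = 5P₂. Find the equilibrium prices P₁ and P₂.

P₁ = 3367/44, P₂ = 105/44

Market 1: 385 - 2P₁ - P₂ = 3P₁ → 5P₁ + P₂ = 385.
Market 2: 9P₂ + P₁ = 98.
Eliminating P₂: 9×(1) − 1×(2) gives 44P₁ = 3367, so P₁ = 3367/44.
Back-substitute into (2): P₂ = (98 − 1×3367/44) / 9 = 105/44.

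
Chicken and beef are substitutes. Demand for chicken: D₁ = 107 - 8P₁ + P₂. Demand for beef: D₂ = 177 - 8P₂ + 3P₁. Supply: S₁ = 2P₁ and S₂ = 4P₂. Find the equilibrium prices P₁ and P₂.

Market 1: 107 - 8P₁ + P₂ = 2P₁ → 10P₁ - P₂ = 107.
Market 2: 12P₂ - 3P₁ = 177.
Eliminating P₂: 12×(1) + 1×(2) gives 117P₁ = 1461, so P₁ = 487/39.
Back-substitute into (2): P₂ = (177 + 3×487/39) / 12 = 697/39.

P₁ = 487/39, P₂ = 697/39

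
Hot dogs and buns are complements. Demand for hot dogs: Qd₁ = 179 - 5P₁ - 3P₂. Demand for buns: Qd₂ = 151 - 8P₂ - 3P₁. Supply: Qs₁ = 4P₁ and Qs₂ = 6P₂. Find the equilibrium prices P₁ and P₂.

Market 1: 179 - 5P₁ - 3P₂ = 4P₁ → 9P₁ + 3P₂ = 179.
Market 2: 14P₂ + 3P₁ = 151.
Eliminating P₂: 14×(1) − 3×(2) gives 117P₁ = 2053, so P₁ = 2053/117.
Back-substitute into (2): P₂ = (151 − 3×2053/117) / 14 = 274/39.

P₁ = 2053/117, P₂ = 274/39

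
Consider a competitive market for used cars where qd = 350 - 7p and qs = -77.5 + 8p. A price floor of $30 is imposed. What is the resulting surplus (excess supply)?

Equilibrium price would be p* = 28.5, so the floor at 30 binds.
At p = 30: qd = 140, qs = 162.5.
Surplus = 162.5 − 140 = 22.5.

Surplus = 22.5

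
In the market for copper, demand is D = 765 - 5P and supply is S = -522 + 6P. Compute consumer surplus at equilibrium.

Consumer surplus = 3240

Equilibrium: 765 - 5P = -522 + 6P gives P* = 117, Q* = 180.
Demand choke price (D = 0): P = 153.
CS = ½(153 − 117)(180) = 3240.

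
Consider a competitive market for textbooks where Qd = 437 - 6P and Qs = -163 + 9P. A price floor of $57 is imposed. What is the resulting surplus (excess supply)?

Equilibrium price would be P* = 40, so the floor at 57 binds.
At P = 57: Qd = 95, Qs = 350.
Surplus = 350 − 95 = 255.

Surplus = 255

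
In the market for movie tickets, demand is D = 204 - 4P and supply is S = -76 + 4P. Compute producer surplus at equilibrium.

Equilibrium: 204 - 4P = -76 + 4P gives P* = 35, Q* = 64.
Supply starts at P = 19 (where S = 0).
PS = ½(35 − 19)(64) = 512.

Producer surplus = 512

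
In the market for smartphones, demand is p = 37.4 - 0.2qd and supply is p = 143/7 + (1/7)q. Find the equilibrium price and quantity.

p* = 27.5, q* = 49.5

Set the two price expressions equal: 37.4 - 0.2q = 143/7 + (1/7)q.
594/35 = (12/35)q, so q* = 49.5.
p* = 37.4 − (0.2)(49.5) = 27.5.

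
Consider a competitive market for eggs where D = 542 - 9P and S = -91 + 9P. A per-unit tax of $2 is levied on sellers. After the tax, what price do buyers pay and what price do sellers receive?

Pre-tax equilibrium: P* = 211/6, Q* = 225.5.
Tax on sellers shifts supply to S = -91 + 9(P − 2) = -109 + 9P.
542 - 9P = -109 + 9P gives buyer price Pb = 217/6; sellers receive Ps = 217/6 − 2 = 205/6.
New quantity: Q = 542 − 9(217/6) = 216.5.

Buyers pay 217/6, sellers receive 205/6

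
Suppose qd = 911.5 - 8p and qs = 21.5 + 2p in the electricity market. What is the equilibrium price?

Set qd = qs: 911.5 - 8p = 21.5 + 2p.
890 = 10p, so p* = 89.
q* = 911.5 − 8(89) = 199.5.

p* = 89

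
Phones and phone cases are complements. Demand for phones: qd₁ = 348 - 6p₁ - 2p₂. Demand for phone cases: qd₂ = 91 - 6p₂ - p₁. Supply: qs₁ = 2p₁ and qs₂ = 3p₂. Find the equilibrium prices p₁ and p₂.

p₁ = 295/7, p₂ = 38/7

Market 1: 348 - 6p₁ - 2p₂ = 2p₁ → 8p₁ + 2p₂ = 348.
Market 2: 9p₂ + p₁ = 91.
Eliminating p₂: 9×(1) − 2×(2) gives 70p₁ = 2950, so p₁ = 295/7.
Back-substitute into (2): p₂ = (91 − 1×295/7) / 9 = 38/7.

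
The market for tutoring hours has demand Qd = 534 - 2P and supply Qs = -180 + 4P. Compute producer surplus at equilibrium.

Equilibrium: 534 - 2P = -180 + 4P gives P* = 119, Q* = 296.
Supply starts at P = 45 (where Qs = 0).
PS = ½(119 − 45)(296) = 10952.

Producer surplus = 10952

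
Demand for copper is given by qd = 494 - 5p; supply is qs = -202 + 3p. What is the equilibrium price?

p* = 87

Set qd = qs: 494 - 5p = -202 + 3p.
696 = 8p, so p* = 87.
q* = 494 − 5(87) = 59.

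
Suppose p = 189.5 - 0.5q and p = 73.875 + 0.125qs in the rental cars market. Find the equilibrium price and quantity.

Set the two price expressions equal: 189.5 - 0.5q = 73.875 + 0.125q.
115.625 = 0.625q, so q* = 185.
p* = 189.5 − (0.5)(185) = 97.

p* = 97, q* = 185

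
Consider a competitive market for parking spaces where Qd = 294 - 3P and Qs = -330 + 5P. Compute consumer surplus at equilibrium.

Consumer surplus = 600

Equilibrium: 294 - 3P = -330 + 5P gives P* = 78, Q* = 60.
Demand choke price (Qd = 0): P = 98.
CS = ½(98 − 78)(60) = 600.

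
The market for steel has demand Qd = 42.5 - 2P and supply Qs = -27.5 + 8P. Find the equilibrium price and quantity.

P* = 7, Q* = 28.5

Set Qd = Qs: 42.5 - 2P = -27.5 + 8P.
70 = 10P, so P* = 7.
Q* = 42.5 − 2(7) = 28.5.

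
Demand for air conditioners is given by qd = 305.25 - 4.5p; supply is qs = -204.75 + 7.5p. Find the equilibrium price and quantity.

p* = 42.5, q* = 114

Set qd = qs: 305.25 - 4.5p = -204.75 + 7.5p.
510 = 12p, so p* = 42.5.
q* = 305.25 − 4.5(42.5) = 114.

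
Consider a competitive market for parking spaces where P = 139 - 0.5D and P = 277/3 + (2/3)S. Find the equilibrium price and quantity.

Set the two price expressions equal: 139 - 0.5Q = 277/3 + (2/3)Q.
140/3 = (7/6)Q, so Q* = 40.
P* = 139 − (0.5)(40) = 119.

P* = 119, Q* = 40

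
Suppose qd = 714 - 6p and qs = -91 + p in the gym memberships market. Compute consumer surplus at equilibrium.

Equilibrium: 714 - 6p = -91 + p gives p* = 115, q* = 24.
Demand choke price (qd = 0): p = 119.
CS = ½(119 − 115)(24) = 48.

Consumer surplus = 48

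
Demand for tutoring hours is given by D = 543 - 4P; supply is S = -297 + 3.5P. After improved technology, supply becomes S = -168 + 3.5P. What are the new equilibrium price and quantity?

Original equilibrium: P* = 112, Q* = 95.
New equilibrium: 543 - 4P = -168 + 3.5P, so 711 = 7.5P and P' = 94.8; Q' = 543 − 4(94.8) = 163.8.

P' = 94.8, Q' = 163.8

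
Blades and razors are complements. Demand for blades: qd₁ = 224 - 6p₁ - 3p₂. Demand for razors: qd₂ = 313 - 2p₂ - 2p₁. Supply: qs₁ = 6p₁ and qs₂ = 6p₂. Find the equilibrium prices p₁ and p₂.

Market 1: 224 - 6p₁ - 3p₂ = 6p₁ → 12p₁ + 3p₂ = 224.
Market 2: 8p₂ + 2p₁ = 313.
Eliminating p₂: 8×(1) − 3×(2) gives 90p₁ = 853, so p₁ = 853/90.
Back-substitute into (2): p₂ = (313 − 2×853/90) / 8 = 1654/45.

p₁ = 853/90, p₂ = 1654/45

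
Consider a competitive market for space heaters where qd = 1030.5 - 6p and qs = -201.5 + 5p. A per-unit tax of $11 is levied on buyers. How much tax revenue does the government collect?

Pre-tax equilibrium: p* = 112, q* = 358.5.
Tax on buyers shifts demand to qd = 1030.5 − 6(p + 11) = 964.5 - 6p.
964.5 - 6p = -201.5 + 5p gives seller price ps = 106; buyers pay pb = 106 + 11 = 117.
New quantity: q = 1030.5 − 6(117) = 328.5.
Revenue = 11 × 328.5 = 3613.5.

Tax revenue = 3613.5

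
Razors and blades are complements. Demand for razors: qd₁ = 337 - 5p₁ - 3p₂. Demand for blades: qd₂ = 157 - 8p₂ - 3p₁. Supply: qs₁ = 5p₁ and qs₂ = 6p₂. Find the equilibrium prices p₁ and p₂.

Market 1: 337 - 5p₁ - 3p₂ = 5p₁ → 10p₁ + 3p₂ = 337.
Market 2: 14p₂ + 3p₁ = 157.
Eliminating p₂: 14×(1) − 3×(2) gives 131p₁ = 4247, so p₁ = 4247/131.
Back-substitute into (2): p₂ = (157 − 3×4247/131) / 14 = 559/131.

p₁ = 4247/131, p₂ = 559/131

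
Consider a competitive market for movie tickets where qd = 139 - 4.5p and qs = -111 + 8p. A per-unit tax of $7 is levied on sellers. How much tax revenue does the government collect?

Pre-tax equilibrium: p* = 20, q* = 49.
Tax on sellers shifts supply to qs = -111 + 8(p − 7) = -167 + 8p.
139 - 4.5p = -167 + 8p gives buyer price pb = 24.48; sellers receive ps = 24.48 − 7 = 17.48.
New quantity: q = 139 − 4.5(24.48) = 28.84.
Revenue = 7 × 28.84 = 201.88.

Tax revenue = 201.88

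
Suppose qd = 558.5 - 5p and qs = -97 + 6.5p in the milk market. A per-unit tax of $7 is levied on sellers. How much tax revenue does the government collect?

Tax revenue = 81697/46

Pre-tax equilibrium: p* = 57, q* = 273.5.
Tax on sellers shifts supply to qs = -97 + 6.5(p − 7) = -142.5 + 6.5p.
558.5 - 5p = -142.5 + 6.5p gives buyer price pb = 1402/23; sellers receive ps = 1402/23 − 7 = 1241/23.
New quantity: q = 558.5 − 5(1402/23) = 11671/46.
Revenue = 7 × 11671/46 = 81697/46.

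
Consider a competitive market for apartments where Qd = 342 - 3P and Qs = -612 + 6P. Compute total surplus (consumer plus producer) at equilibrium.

Total surplus = 144

Equilibrium: 342 - 3P = -612 + 6P gives P* = 106, Q* = 24.
Demand choke price: P = 114; supply starts at P = 102.
CS = ½(114 − 106)(24) = 96; PS = ½(106 − 102)(24) = 48.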